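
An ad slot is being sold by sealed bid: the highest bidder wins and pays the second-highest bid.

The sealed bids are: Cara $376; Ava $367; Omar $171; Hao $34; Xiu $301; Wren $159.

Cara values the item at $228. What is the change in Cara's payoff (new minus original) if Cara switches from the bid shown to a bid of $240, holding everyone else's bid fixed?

The highest bid among the other bidders is $367; Cara's bid doesn't change that.
Original bid $376: Cara is highest, pays the top rival bid $367; payoff $228 − $367 = −$139.
Alternative bid $240: Cara is not highest (top rival bid is $367); payoff $0.
Change in payoff = $0 − (−$139) = $139.

$139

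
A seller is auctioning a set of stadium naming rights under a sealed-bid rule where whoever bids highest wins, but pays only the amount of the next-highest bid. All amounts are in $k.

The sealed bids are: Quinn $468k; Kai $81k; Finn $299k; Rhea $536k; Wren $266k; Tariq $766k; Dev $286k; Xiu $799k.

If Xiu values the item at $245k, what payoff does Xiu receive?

−$521k

Highest bid: Xiu at $799k, so Xiu wins.
Second-highest bid: Tariq at $766k — that is the price the winner pays.
Xiu's payoff = value − price = $245k − $766k = −$521k.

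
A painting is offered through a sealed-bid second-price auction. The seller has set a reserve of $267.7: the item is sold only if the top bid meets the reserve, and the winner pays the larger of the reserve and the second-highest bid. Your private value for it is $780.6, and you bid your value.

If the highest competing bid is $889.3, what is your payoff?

$0

Your bid $780.6 is below the highest competing bid $889.3, so you lose. Payoff $0.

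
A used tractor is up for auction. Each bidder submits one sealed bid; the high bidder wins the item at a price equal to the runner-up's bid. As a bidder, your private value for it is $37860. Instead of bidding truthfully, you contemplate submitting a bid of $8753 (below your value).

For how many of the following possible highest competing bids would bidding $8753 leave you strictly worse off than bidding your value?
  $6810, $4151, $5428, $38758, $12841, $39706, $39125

1

The deviation hurts exactly when the highest competing bid lies strictly between $8753 and $37860 — underbidding then forfeits a profitable win.
$6810: below both → same outcome either way.
$4151: below both → same outcome either way.
$5428: below both → same outcome either way.
$38758: above both → same outcome either way.
$12841: inside the interval → strictly worse (loss $25019).
$39706: above both → same outcome either way.
$39125: above both → same outcome either way.
Count: 1.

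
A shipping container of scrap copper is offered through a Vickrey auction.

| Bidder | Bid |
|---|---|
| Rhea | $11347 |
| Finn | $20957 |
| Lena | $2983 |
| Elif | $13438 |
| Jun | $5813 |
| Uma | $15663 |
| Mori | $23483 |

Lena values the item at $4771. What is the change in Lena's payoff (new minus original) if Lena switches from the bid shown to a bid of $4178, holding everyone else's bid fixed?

The highest bid among the other bidders is $23483; Lena's bid doesn't change that.
Original bid $2983: Lena is not highest (top rival bid is $23483); payoff $0.
Alternative bid $4178: Lena is not highest (top rival bid is $23483); payoff $0.
Change in payoff = $0 − ($0) = $0.

$0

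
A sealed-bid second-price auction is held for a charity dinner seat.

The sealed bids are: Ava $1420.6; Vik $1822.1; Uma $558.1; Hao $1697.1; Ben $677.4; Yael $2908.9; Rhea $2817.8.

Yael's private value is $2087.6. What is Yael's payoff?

−$730.2

Highest bid: Yael at $2908.9, so Yael wins.
Second-highest bid: Rhea at $2817.8 — that is the price the winner pays.
Yael's payoff = value − price = $2087.6 − $2817.8 = −$730.2.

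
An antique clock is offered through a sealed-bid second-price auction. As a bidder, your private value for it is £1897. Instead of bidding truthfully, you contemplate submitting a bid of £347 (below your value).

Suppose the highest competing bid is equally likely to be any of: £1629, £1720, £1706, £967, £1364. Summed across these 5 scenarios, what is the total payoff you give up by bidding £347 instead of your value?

The deviation costs you only when the competing bid falls strictly between £347 and £1897; elsewhere both bids give the same outcome.
£1629: truthful payoff £268, deviation payoff £0 → loss £268.
£1720: truthful payoff £177, deviation payoff £0 → loss £177.
£1706: truthful payoff £191, deviation payoff £0 → loss £191.
£967: truthful payoff £930, deviation payoff £0 → loss £930.
£1364: truthful payoff £533, deviation payoff £0 → loss £533.
Total loss = £268 + £177 + £191 + £930 + £533 = £2099.
Truthful bidding weakly dominates here: raising your bid can only win items priced above your value, and lowering it can only forfeit items priced below.

£2099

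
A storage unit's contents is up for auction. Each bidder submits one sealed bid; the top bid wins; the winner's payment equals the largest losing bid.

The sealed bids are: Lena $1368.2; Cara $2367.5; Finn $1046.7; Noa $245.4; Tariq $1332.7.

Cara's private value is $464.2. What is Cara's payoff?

Highest bid: Cara at $2367.5, so Cara wins.
Second-highest bid: Lena at $1368.2 — that is the price the winner pays.
Cara's payoff = value − price = $464.2 − $1368.2 = −$904.

−$904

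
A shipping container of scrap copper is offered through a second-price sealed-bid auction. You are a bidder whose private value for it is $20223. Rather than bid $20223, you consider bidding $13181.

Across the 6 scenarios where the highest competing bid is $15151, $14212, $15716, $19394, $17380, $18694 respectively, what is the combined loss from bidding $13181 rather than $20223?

The deviation costs you only when the competing bid falls strictly between $13181 and $20223; elsewhere both bids give the same outcome.
$15151: truthful payoff $5072, deviation payoff $0 → loss $5072.
$14212: truthful payoff $6011, deviation payoff $0 → loss $6011.
$15716: truthful payoff $4507, deviation payoff $0 → loss $4507.
$19394: truthful payoff $829, deviation payoff $0 → loss $829.
$17380: truthful payoff $2843, deviation payoff $0 → loss $2843.
$18694: truthful payoff $1529, deviation payoff $0 → loss $1529.
Total loss = $5072 + $6011 + $4507 + $829 + $2843 + $1529 = $20791.

$20791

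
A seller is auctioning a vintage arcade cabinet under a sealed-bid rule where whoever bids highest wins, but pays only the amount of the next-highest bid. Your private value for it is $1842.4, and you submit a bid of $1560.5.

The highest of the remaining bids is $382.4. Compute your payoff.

$1460

Your bid $1560.5 exceeds the highest competing bid $382.4, so you win.
In a second-price auction the winner pays the second-highest bid, $382.4.
Payoff = value − price = $1842.4 − $382.4 = $1460.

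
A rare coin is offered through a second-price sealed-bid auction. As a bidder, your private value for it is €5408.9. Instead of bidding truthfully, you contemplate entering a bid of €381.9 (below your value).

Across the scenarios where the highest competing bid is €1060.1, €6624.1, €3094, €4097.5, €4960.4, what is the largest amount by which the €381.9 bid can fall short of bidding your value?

€4348.8

€1060.1: truthful gives €4348.8, deviation gives €0 → loss €4348.8.
€6624.1: same outcome either way → loss €0.
€3094: truthful gives €2314.9, deviation gives €0 → loss €2314.9.
€4097.5: truthful gives €1311.4, deviation gives €0 → loss €1311.4.
€4960.4: truthful gives €448.5, deviation gives €0 → loss €448.5.
Maximum loss: €4348.8.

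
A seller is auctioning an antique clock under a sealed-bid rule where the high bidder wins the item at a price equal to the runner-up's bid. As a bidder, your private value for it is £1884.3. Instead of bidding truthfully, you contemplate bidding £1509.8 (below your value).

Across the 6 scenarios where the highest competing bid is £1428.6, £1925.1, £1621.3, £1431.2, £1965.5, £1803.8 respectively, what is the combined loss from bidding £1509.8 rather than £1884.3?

The deviation costs you only when the competing bid falls strictly between £1509.8 and £1884.3; elsewhere both bids give the same outcome.
£1428.6: outcomes coincide → loss £0.
£1925.1: outcomes coincide → loss £0.
£1621.3: truthful payoff £263, deviation payoff £0 → loss £263.
£1431.2: outcomes coincide → loss £0.
£1965.5: outcomes coincide → loss £0.
£1803.8: truthful payoff £80.5, deviation payoff £0 → loss £80.5.
Total loss = £263 + £80.5 = £343.5.
In a second-price auction your bid sets only whether you win, not what you pay, so bidding your true value is weakly dominant.

£343.5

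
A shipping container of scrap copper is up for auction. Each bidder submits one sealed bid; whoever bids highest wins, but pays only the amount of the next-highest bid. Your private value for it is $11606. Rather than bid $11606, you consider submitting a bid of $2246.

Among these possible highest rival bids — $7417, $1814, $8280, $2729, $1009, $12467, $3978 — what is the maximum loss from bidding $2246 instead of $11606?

$8877

$7417: truthful gives $4189, deviation gives $0 → loss $4189.
$1814: same outcome either way → loss $0.
$8280: truthful gives $3326, deviation gives $0 → loss $3326.
$2729: truthful gives $8877, deviation gives $0 → loss $8877.
$1009: same outcome either way → loss $0.
$12467: same outcome either way → loss $0.
$3978: truthful gives $7628, deviation gives $0 → loss $7628.
Maximum loss: $8877.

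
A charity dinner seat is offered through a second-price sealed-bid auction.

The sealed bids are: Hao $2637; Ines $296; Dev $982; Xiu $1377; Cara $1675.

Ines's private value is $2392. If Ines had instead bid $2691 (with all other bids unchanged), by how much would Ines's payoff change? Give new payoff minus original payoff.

The highest bid among the other bidders is $2637; Ines's bid doesn't change that.
Original bid $296: Ines is not highest (top rival bid is $2637); payoff $0.
Alternative bid $2691: Ines is highest, pays the top rival bid $2637; payoff $2392 − $2637 = −$245.
Change in payoff = −$245 − ($0) = −$245.

−$245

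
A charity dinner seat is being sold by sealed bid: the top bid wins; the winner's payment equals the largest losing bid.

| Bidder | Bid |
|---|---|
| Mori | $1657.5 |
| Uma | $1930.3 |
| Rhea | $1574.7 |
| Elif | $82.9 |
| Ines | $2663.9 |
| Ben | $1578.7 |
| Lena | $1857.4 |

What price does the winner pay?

$1930.3

Highest bid: Ines at $2663.9, so Ines wins.
Second-highest bid: Uma at $1930.3 — that is the price the winner pays.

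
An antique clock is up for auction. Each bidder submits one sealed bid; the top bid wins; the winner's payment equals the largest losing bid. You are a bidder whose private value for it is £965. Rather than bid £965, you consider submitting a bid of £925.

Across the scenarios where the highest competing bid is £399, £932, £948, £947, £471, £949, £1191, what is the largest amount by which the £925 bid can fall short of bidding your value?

£33

£399: same outcome either way → loss £0.
£932: truthful gives £33, deviation gives £0 → loss £33.
£948: truthful gives £17, deviation gives £0 → loss £17.
£947: truthful gives £18, deviation gives £0 → loss £18.
£471: same outcome either way → loss £0.
£949: truthful gives £16, deviation gives £0 → loss £16.
£1191: same outcome either way → loss £0.
Maximum loss: £33.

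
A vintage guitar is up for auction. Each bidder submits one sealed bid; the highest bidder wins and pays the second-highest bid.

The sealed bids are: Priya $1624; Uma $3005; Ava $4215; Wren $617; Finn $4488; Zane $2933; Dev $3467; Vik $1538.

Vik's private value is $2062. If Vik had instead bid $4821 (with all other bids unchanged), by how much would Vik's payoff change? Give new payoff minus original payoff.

−$2426

The highest bid among the other bidders is $4488; Vik's bid doesn't change that.
Original bid $1538: Vik is not highest (top rival bid is $4488); payoff $0.
Alternative bid $4821: Vik is highest, pays the top rival bid $4488; payoff $2062 − $4488 = −$2426.
Change in payoff = −$2426 − ($0) = −$2426.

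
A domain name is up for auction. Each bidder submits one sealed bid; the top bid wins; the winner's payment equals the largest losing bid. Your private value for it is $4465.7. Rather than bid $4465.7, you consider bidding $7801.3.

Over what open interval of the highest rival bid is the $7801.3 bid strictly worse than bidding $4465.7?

($4465.7, $7801.3)

If the competing bid is below $4465.7, both bids win at the same price — no difference.
If it is above $7801.3, both bids lose — no difference.
If it lies strictly between $4465.7 and $7801.3, bidding your value loses (payoff 0) while bidding $7801.3 wins at a price above your value (payoff negative).
So the deviation strictly hurts on the open interval ($4465.7, $7801.3).
Truthful bidding weakly dominates here: raising your bid can only win items priced above your value, and lowering it can only forfeit items priced below.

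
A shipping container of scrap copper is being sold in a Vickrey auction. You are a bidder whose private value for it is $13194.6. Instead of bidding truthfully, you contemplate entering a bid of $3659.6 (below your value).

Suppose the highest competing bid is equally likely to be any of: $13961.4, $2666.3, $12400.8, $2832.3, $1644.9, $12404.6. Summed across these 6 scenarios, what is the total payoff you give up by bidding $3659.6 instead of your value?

The deviation costs you only when the competing bid falls strictly between $3659.6 and $13194.6; elsewhere both bids give the same outcome.
$13961.4: outcomes coincide → loss $0.
$2666.3: outcomes coincide → loss $0.
$12400.8: truthful payoff $793.8, deviation payoff $0 → loss $793.8.
$2832.3: outcomes coincide → loss $0.
$1644.9: outcomes coincide → loss $0.
$12404.6: truthful payoff $790, deviation payoff $0 → loss $790.
Total loss = $793.8 + $790 = $1583.8.

$1583.8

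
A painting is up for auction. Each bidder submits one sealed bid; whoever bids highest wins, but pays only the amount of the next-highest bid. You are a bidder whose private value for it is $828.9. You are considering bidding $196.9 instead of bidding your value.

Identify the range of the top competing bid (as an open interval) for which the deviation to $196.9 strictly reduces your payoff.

If the competing bid is below $196.9, both bids win at the same price — no difference.
If it is above $828.9, both bids lose — no difference.
If it lies strictly between $196.9 and $828.9, bidding your value wins at a price below your value (positive payoff) while bidding $196.9 loses (payoff 0).
So the deviation strictly hurts on the open interval ($196.9, $828.9).

($196.9, $828.9)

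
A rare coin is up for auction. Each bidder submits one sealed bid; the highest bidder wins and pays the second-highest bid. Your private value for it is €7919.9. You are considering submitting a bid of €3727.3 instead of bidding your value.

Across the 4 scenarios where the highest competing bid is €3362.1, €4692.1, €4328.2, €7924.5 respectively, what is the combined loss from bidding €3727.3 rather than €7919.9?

€6819.5

The deviation costs you only when the competing bid falls strictly between €3727.3 and €7919.9; elsewhere both bids give the same outcome.
€3362.1: outcomes coincide → loss €0.
€4692.1: truthful payoff €3227.8, deviation payoff €0 → loss €3227.8.
€4328.2: truthful payoff €3591.7, deviation payoff €0 → loss €3591.7.
€7924.5: outcomes coincide → loss €0.
Total loss = €3227.8 + €3591.7 = €6819.5.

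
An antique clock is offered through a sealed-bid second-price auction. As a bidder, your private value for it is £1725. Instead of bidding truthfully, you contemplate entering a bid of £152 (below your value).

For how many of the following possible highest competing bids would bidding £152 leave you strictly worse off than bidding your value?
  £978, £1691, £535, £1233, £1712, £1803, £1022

The deviation hurts exactly when the highest competing bid lies strictly between £152 and £1725 — underbidding then forfeits a profitable win.
£978: inside the interval → strictly worse (loss £747).
£1691: inside the interval → strictly worse (loss £34).
£535: inside the interval → strictly worse (loss £1190).
£1233: inside the interval → strictly worse (loss £492).
£1712: inside the interval → strictly worse (loss £13).
£1803: above both → same outcome either way.
£1022: inside the interval → strictly worse (loss £703).
Count: 6.

6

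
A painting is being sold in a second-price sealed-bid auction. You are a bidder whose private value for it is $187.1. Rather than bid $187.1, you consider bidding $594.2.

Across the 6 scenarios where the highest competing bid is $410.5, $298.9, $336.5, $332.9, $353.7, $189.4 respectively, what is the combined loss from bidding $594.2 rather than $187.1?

The deviation costs you only when the competing bid falls strictly between $187.1 and $594.2; elsewhere both bids give the same outcome.
$410.5: truthful payoff $0, deviation payoff −$223.4 → loss $223.4.
$298.9: truthful payoff $0, deviation payoff −$111.8 → loss $111.8.
$336.5: truthful payoff $0, deviation payoff −$149.4 → loss $149.4.
$332.9: truthful payoff $0, deviation payoff −$145.8 → loss $145.8.
$353.7: truthful payoff $0, deviation payoff −$166.6 → loss $166.6.
$189.4: truthful payoff $0, deviation payoff −$2.3 → loss $2.3.
Total loss = $223.4 + $111.8 + $149.4 + $145.8 + $166.6 + $2.3 = $799.3.

$799.3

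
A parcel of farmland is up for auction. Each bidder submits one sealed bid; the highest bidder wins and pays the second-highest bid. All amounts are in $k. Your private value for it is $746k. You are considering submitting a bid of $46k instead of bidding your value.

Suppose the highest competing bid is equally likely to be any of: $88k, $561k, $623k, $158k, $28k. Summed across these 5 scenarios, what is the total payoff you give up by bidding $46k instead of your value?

The deviation costs you only when the competing bid falls strictly between $46k and $746k; elsewhere both bids give the same outcome.
$88k: truthful payoff $658k, deviation payoff $0k → loss $658k.
$561k: truthful payoff $185k, deviation payoff $0k → loss $185k.
$623k: truthful payoff $123k, deviation payoff $0k → loss $123k.
$158k: truthful payoff $588k, deviation payoff $0k → loss $588k.
$28k: outcomes coincide → loss $0k.
Total loss = $658k + $185k + $123k + $588k = $1554k.

$1554k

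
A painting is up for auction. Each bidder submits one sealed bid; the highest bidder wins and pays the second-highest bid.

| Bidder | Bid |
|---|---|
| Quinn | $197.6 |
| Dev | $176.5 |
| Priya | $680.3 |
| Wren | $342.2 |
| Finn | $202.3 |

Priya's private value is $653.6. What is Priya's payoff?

$311.4

Highest bid: Priya at $680.3, so Priya wins.
Second-highest bid: Wren at $342.2 — that is the price the winner pays.
Priya's payoff = value − price = $653.6 − $342.2 = $311.4.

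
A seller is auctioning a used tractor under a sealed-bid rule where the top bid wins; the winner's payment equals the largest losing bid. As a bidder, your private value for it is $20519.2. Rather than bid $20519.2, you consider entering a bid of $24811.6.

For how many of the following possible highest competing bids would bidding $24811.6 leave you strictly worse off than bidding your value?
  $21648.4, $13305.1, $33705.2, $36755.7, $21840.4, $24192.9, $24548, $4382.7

The deviation hurts exactly when the highest competing bid lies strictly between $20519.2 and $24811.6 — overbidding then wins at a price above your value.
$21648.4: inside the interval → strictly worse (loss $1129.2).
$13305.1: below both → same outcome either way.
$33705.2: above both → same outcome either way.
$36755.7: above both → same outcome either way.
$21840.4: inside the interval → strictly worse (loss $1321.2).
$24192.9: inside the interval → strictly worse (loss $3673.7).
$24548: inside the interval → strictly worse (loss $4028.8).
$4382.7: below both → same outcome either way.
Count: 4.

4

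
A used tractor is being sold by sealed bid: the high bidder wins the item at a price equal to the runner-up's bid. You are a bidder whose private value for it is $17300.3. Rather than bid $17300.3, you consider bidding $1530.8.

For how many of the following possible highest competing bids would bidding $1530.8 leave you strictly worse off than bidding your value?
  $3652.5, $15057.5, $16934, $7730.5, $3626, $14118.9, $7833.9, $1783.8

8

The deviation hurts exactly when the highest competing bid lies strictly between $1530.8 and $17300.3 — underbidding then forfeits a profitable win.
$3652.5: inside the interval → strictly worse (loss $13647.8).
$15057.5: inside the interval → strictly worse (loss $2242.8).
$16934: inside the interval → strictly worse (loss $366.3).
$7730.5: inside the interval → strictly worse (loss $9569.8).
$3626: inside the interval → strictly worse (loss $13674.3).
$14118.9: inside the interval → strictly worse (loss $3181.4).
$7833.9: inside the interval → strictly worse (loss $9466.4).
$1783.8: inside the interval → strictly worse (loss $15516.5).
Count: 8.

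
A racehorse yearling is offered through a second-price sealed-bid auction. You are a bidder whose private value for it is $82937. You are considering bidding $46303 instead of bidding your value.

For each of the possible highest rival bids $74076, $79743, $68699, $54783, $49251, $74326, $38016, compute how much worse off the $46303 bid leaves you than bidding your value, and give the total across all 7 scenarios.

$96744

The deviation costs you only when the competing bid falls strictly between $46303 and $82937; elsewhere both bids give the same outcome.
$74076: truthful payoff $8861, deviation payoff $0 → loss $8861.
$79743: truthful payoff $3194, deviation payoff $0 → loss $3194.
$68699: truthful payoff $14238, deviation payoff $0 → loss $14238.
$54783: truthful payoff $28154, deviation payoff $0 → loss $28154.
$49251: truthful payoff $33686, deviation payoff $0 → loss $33686.
$74326: truthful payoff $8611, deviation payoff $0 → loss $8611.
$38016: outcomes coincide → loss $0.
Total loss = $8861 + $3194 + $14238 + $28154 + $33686 + $8611 = $96744.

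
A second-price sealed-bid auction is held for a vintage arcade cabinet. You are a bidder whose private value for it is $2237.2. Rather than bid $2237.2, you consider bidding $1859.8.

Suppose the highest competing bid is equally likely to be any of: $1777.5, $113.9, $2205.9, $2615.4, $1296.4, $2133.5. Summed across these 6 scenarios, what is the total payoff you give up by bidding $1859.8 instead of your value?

The deviation costs you only when the competing bid falls strictly between $1859.8 and $2237.2; elsewhere both bids give the same outcome.
$1777.5: outcomes coincide → loss $0.
$113.9: outcomes coincide → loss $0.
$2205.9: truthful payoff $31.3, deviation payoff $0 → loss $31.3.
$2615.4: outcomes coincide → loss $0.
$1296.4: outcomes coincide → loss $0.
$2133.5: truthful payoff $103.7, deviation payoff $0 → loss $103.7.
Total loss = $31.3 + $103.7 = $135.

$135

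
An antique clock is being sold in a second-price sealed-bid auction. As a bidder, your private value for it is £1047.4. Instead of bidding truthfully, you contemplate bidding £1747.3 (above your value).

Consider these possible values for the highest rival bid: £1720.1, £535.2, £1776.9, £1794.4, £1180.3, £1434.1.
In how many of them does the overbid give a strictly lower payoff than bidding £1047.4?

The deviation hurts exactly when the highest competing bid lies strictly between £1047.4 and £1747.3 — overbidding then wins at a price above your value.
£1720.1: inside the interval → strictly worse (loss £672.7).
£535.2: below both → same outcome either way.
£1776.9: above both → same outcome either way.
£1794.4: above both → same outcome either way.
£1180.3: inside the interval → strictly worse (loss £132.9).
£1434.1: inside the interval → strictly worse (loss £386.7).
Count: 3.

3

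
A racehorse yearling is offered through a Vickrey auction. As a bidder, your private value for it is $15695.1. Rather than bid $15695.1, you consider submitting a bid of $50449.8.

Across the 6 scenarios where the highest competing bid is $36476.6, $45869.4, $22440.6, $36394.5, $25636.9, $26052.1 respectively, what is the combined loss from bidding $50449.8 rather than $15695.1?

$98699.5

The deviation costs you only when the competing bid falls strictly between $15695.1 and $50449.8; elsewhere both bids give the same outcome.
$36476.6: truthful payoff $0, deviation payoff −$20781.5 → loss $20781.5.
$45869.4: truthful payoff $0, deviation payoff −$30174.3 → loss $30174.3.
$22440.6: truthful payoff $0, deviation payoff −$6745.5 → loss $6745.5.
$36394.5: truthful payoff $0, deviation payoff −$20699.4 → loss $20699.4.
$25636.9: truthful payoff $0, deviation payoff −$9941.8 → loss $9941.8.
$26052.1: truthful payoff $0, deviation payoff −$10357 → loss $10357.
Total loss = $20781.5 + $30174.3 + $6745.5 + $20699.4 + $9941.8 + $10357 = $98699.5.
Because the price is fixed by the runner-up's bid, deviating from your value can only change a good outcome into a bad one — never the reverse.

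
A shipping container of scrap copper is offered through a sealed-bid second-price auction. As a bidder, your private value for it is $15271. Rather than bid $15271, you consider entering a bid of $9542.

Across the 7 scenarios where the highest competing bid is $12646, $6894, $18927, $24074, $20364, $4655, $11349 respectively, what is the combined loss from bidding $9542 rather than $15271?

$6547

The deviation costs you only when the competing bid falls strictly between $9542 and $15271; elsewhere both bids give the same outcome.
$12646: truthful payoff $2625, deviation payoff $0 → loss $2625.
$6894: outcomes coincide → loss $0.
$18927: outcomes coincide → loss $0.
$24074: outcomes coincide → loss $0.
$20364: outcomes coincide → loss $0.
$4655: outcomes coincide → loss $0.
$11349: truthful payoff $3922, deviation payoff $0 → loss $3922.
Total loss = $2625 + $3922 = $6547.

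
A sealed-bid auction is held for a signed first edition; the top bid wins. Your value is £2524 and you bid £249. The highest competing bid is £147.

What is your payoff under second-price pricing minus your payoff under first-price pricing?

£102

You have the highest bid, so you win under either rule.
Second-price: pay £147 → payoff £2377.
First-price: pay your own bid £249 → payoff £2275.
Difference = £2377 − (£2275) = £102.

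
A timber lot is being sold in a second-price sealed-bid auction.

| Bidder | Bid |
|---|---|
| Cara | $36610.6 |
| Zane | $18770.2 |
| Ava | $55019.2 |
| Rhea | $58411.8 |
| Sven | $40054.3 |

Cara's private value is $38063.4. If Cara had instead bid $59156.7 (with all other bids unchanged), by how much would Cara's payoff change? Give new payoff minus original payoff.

The highest bid among the other bidders is $58411.8; Cara's bid doesn't change that.
Original bid $36610.6: Cara is not highest (top rival bid is $58411.8); payoff $0.
Alternative bid $59156.7: Cara is highest, pays the top rival bid $58411.8; payoff $38063.4 − $58411.8 = −$20348.4.
Change in payoff = −$20348.4 − ($0) = −$20348.4.

−$20348.4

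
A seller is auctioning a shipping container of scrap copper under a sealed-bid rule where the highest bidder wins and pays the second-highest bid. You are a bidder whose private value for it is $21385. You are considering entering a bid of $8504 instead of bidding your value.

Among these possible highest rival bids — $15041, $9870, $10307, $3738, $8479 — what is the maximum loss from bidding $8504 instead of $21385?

$11515

$15041: truthful gives $6344, deviation gives $0 → loss $6344.
$9870: truthful gives $11515, deviation gives $0 → loss $11515.
$10307: truthful gives $11078, deviation gives $0 → loss $11078.
$3738: same outcome either way → loss $0.
$8479: same outcome either way → loss $0.
Maximum loss: $11515.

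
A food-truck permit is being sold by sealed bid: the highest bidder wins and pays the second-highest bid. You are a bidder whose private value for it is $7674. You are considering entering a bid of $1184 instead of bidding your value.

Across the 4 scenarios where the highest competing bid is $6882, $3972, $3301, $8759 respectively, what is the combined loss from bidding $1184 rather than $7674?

$8867

The deviation costs you only when the competing bid falls strictly between $1184 and $7674; elsewhere both bids give the same outcome.
$6882: truthful payoff $792, deviation payoff $0 → loss $792.
$3972: truthful payoff $3702, deviation payoff $0 → loss $3702.
$3301: truthful payoff $4373, deviation payoff $0 → loss $4373.
$8759: outcomes coincide → loss $0.
Total loss = $792 + $3702 + $4373 = $8867.
Because the price is fixed by the runner-up's bid, deviating from your value can only change a good outcome into a bad one — never the reverse.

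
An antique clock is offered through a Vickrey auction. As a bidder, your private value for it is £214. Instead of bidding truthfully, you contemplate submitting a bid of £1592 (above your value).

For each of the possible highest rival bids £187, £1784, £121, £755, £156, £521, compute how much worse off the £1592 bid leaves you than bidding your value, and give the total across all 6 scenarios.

The deviation costs you only when the competing bid falls strictly between £214 and £1592; elsewhere both bids give the same outcome.
£187: outcomes coincide → loss £0.
£1784: outcomes coincide → loss £0.
£121: outcomes coincide → loss £0.
£755: truthful payoff £0, deviation payoff −£541 → loss £541.
£156: outcomes coincide → loss £0.
£521: truthful payoff £0, deviation payoff −£307 → loss £307.
Total loss = £541 + £307 = £848.
In a second-price auction your bid sets only whether you win, not what you pay, so bidding your true value is weakly dominant.

£848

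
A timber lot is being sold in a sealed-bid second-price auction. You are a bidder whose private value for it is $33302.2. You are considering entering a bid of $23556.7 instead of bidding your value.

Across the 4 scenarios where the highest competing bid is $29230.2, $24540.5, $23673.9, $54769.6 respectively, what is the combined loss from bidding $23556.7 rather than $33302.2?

$22462

The deviation costs you only when the competing bid falls strictly between $23556.7 and $33302.2; elsewhere both bids give the same outcome.
$29230.2: truthful payoff $4072, deviation payoff $0 → loss $4072.
$24540.5: truthful payoff $8761.7, deviation payoff $0 → loss $8761.7.
$23673.9: truthful payoff $9628.3, deviation payoff $0 → loss $9628.3.
$54769.6: outcomes coincide → loss $0.
Total loss = $4072 + $8761.7 + $9628.3 = $22462.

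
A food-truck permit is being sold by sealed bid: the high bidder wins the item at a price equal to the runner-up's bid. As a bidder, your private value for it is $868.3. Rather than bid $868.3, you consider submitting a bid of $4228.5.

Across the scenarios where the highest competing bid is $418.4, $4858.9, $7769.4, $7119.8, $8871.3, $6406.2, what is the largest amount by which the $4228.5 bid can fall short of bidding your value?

$0

$418.4: same outcome either way → loss $0.
$4858.9: same outcome either way → loss $0.
$7769.4: same outcome either way → loss $0.
$7119.8: same outcome either way → loss $0.
$8871.3: same outcome either way → loss $0.
$6406.2: same outcome either way → loss $0.
Maximum loss: $0.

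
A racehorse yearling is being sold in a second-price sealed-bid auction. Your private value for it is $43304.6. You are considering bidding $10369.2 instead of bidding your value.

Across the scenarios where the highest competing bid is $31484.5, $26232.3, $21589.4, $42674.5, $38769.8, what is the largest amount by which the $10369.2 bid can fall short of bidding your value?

$21715.2

$31484.5: truthful gives $11820.1, deviation gives $0 → loss $11820.1.
$26232.3: truthful gives $17072.3, deviation gives $0 → loss $17072.3.
$21589.4: truthful gives $21715.2, deviation gives $0 → loss $21715.2.
$42674.5: truthful gives $630.1, deviation gives $0 → loss $630.1.
$38769.8: truthful gives $4534.8, deviation gives $0 → loss $4534.8.
Maximum loss: $21715.2.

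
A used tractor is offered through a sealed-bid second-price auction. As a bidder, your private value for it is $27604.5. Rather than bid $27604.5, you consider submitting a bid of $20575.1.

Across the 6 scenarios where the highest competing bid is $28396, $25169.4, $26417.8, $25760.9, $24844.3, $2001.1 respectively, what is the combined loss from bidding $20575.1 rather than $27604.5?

$8225.6

The deviation costs you only when the competing bid falls strictly between $20575.1 and $27604.5; elsewhere both bids give the same outcome.
$28396: outcomes coincide → loss $0.
$25169.4: truthful payoff $2435.1, deviation payoff $0 → loss $2435.1.
$26417.8: truthful payoff $1186.7, deviation payoff $0 → loss $1186.7.
$25760.9: truthful payoff $1843.6, deviation payoff $0 → loss $1843.6.
$24844.3: truthful payoff $2760.2, deviation payoff $0 → loss $2760.2.
$2001.1: outcomes coincide → loss $0.
Total loss = $2435.1 + $1186.7 + $1843.6 + $2760.2 = $8225.6.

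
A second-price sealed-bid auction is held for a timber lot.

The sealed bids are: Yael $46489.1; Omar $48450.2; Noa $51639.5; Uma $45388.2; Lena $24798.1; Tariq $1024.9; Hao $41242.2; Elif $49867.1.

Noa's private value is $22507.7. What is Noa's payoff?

−$27359.4

Highest bid: Noa at $51639.5, so Noa wins.
Second-highest bid: Elif at $49867.1 — that is the price the winner pays.
Noa's payoff = value − price = $22507.7 − $49867.1 = −$27359.4.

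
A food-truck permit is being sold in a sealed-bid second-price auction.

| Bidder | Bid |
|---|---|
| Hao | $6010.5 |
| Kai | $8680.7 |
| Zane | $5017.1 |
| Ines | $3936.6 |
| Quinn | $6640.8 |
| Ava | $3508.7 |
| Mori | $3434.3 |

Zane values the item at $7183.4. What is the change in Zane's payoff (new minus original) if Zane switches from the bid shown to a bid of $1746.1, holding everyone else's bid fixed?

$0

The highest bid among the other bidders is $8680.7; Zane's bid doesn't change that.
Original bid $5017.1: Zane is not highest (top rival bid is $8680.7); payoff $0.
Alternative bid $1746.1: Zane is not highest (top rival bid is $8680.7); payoff $0.
Change in payoff = $0 − ($0) = $0.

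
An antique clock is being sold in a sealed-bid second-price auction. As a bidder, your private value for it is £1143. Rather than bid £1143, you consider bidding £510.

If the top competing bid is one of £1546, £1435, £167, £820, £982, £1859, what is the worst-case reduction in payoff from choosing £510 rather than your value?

£1546: same outcome either way → loss £0.
£1435: same outcome either way → loss £0.
£167: same outcome either way → loss £0.
£820: truthful gives £323, deviation gives £0 → loss £323.
£982: truthful gives £161, deviation gives £0 → loss £161.
£1859: same outcome either way → loss £0.
Maximum loss: £323.

£323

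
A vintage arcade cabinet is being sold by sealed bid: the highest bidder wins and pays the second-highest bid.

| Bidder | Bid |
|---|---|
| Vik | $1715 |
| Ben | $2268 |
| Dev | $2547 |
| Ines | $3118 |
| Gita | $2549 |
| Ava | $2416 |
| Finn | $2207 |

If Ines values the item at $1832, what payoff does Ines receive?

−$717

Highest bid: Ines at $3118, so Ines wins.
Second-highest bid: Gita at $2549 — that is the price the winner pays.
Ines's payoff = value − price = $1832 − $2549 = −$717.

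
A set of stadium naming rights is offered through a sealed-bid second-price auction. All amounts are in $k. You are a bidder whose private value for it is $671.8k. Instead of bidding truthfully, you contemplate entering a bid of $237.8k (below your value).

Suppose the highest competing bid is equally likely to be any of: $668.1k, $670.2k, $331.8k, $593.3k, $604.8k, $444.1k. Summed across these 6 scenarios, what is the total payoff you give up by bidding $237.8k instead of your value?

$718.5k

The deviation costs you only when the competing bid falls strictly between $237.8k and $671.8k; elsewhere both bids give the same outcome.
$668.1k: truthful payoff $3.7k, deviation payoff $0k → loss $3.7k.
$670.2k: truthful payoff $1.6k, deviation payoff $0k → loss $1.6k.
$331.8k: truthful payoff $340k, deviation payoff $0k → loss $340k.
$593.3k: truthful payoff $78.5k, deviation payoff $0k → loss $78.5k.
$604.8k: truthful payoff $67k, deviation payoff $0k → loss $67k.
$444.1k: truthful payoff $227.7k, deviation payoff $0k → loss $227.7k.
Total loss = $3.7k + $1.6k + $340k + $78.5k + $67k + $227.7k = $718.5k.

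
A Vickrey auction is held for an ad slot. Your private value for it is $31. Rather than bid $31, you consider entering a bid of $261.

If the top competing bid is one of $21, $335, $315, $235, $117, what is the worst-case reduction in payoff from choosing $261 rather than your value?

$204

$21: same outcome either way → loss $0.
$335: same outcome either way → loss $0.
$315: same outcome either way → loss $0.
$235: truthful gives $0, deviation gives −$204 → loss $204.
$117: truthful gives $0, deviation gives −$86 → loss $86.
Maximum loss: $204.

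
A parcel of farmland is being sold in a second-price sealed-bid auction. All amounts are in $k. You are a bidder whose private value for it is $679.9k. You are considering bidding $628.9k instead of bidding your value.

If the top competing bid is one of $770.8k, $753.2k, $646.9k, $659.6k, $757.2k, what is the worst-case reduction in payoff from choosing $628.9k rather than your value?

$33k

$770.8k: same outcome either way → loss $0k.
$753.2k: same outcome either way → loss $0k.
$646.9k: truthful gives $33k, deviation gives $0k → loss $33k.
$659.6k: truthful gives $20.3k, deviation gives $0k → loss $20.3k.
$757.2k: same outcome either way → loss $0k.
Maximum loss: $33k.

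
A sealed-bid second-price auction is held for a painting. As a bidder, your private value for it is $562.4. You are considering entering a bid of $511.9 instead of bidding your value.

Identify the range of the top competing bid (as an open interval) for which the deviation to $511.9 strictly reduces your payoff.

If the competing bid is below $511.9, both bids win at the same price — no difference.
If it is above $562.4, both bids lose — no difference.
If it lies strictly between $511.9 and $562.4, bidding your value wins at a price below your value (positive payoff) while bidding $511.9 loses (payoff 0).
So the deviation strictly hurts on the open interval ($511.9, $562.4).

($511.9, $562.4)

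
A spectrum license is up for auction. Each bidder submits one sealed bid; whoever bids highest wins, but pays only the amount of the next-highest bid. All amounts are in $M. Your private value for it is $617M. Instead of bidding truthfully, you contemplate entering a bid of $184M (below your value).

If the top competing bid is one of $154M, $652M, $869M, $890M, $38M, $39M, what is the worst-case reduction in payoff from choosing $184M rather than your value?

$154M: same outcome either way → loss $0M.
$652M: same outcome either way → loss $0M.
$869M: same outcome either way → loss $0M.
$890M: same outcome either way → loss $0M.
$38M: same outcome either way → loss $0M.
$39M: same outcome either way → loss $0M.
Maximum loss: $0M.

$0M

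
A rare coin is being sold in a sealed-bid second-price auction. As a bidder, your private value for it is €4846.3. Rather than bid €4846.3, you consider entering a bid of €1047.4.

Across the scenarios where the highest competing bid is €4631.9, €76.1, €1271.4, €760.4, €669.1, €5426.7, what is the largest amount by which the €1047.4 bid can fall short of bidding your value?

€3574.9

€4631.9: truthful gives €214.4, deviation gives €0 → loss €214.4.
€76.1: same outcome either way → loss €0.
€1271.4: truthful gives €3574.9, deviation gives €0 → loss €3574.9.
€760.4: same outcome either way → loss €0.
€669.1: same outcome either way → loss €0.
€5426.7: same outcome either way → loss €0.
Maximum loss: €3574.9.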